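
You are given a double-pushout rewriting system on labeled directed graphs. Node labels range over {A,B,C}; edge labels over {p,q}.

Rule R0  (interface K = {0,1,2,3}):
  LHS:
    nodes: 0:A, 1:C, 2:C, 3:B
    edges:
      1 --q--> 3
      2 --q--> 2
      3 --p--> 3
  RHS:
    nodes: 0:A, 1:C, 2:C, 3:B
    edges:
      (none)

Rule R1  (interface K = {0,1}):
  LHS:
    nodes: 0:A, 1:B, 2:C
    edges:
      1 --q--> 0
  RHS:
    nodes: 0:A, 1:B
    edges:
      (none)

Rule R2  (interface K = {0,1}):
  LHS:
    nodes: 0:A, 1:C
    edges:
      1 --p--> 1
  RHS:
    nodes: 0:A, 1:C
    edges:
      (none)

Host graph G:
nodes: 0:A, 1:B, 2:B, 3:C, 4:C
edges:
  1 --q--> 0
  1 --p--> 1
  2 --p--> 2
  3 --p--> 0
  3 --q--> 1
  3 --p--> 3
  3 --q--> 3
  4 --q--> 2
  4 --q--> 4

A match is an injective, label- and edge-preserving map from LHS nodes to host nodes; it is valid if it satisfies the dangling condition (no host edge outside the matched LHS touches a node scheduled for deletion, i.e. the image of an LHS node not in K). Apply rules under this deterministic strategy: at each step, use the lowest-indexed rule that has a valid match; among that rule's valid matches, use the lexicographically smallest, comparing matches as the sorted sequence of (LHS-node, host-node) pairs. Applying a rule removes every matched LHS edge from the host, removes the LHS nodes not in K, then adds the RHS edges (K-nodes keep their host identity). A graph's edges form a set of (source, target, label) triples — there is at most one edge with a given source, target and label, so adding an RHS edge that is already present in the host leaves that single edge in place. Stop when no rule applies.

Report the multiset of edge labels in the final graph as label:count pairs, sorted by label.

Answer: p:1

Derivation:
[0] host  ⇒  5 nodes, 9 edges  {1-q->0 1-p->1 2-p->2 3-p->0 3-q->1 3-p->3 3-q->3 4-q->2 4-q->4}
[1] R0 @ {0↦0, 1↦3, 2↦4, 3↦1}  ⇒  5 nodes, 6 edges  {1-q->0 2-p->2 3-p->0 3-p->3 3-q->3 4-q->2}
[2] R0 @ {0↦0, 1↦4, 2↦3, 3↦2}  ⇒  5 nodes, 3 edges  {1-q->0 3-p->0 3-p->3}
[3] R1 @ {0↦0, 1↦1, 2↦4}  ⇒  4 nodes, 2 edges  {3-p->0 3-p->3}
[4] R2 @ {0↦0, 1↦3}  ⇒  4 nodes, 1 edges  {3-p->0}
final graph: no rule applies after step 4
NF edges: [(3, 0, 'p')]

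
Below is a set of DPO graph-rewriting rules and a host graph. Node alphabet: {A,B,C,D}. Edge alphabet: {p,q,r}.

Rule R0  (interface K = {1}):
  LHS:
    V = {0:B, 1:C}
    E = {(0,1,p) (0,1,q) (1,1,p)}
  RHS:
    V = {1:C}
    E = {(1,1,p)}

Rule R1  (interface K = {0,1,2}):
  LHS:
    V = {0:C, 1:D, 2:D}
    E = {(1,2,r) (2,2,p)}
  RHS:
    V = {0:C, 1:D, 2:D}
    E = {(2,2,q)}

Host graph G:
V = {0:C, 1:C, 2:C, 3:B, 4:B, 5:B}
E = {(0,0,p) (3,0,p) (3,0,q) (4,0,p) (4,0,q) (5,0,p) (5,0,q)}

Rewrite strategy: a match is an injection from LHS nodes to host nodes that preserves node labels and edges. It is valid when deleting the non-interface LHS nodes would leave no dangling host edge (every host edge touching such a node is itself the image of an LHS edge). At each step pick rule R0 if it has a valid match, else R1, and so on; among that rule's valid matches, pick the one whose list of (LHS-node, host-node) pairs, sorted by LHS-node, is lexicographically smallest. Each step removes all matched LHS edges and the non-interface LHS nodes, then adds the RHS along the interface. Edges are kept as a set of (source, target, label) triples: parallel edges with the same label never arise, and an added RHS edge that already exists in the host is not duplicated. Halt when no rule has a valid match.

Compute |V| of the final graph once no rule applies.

start.  V:6 E:7  edges: 0-p->0 3-p->0 3-q->0 4-p->0 4-q->0 5-p->0 5-q->0
1. fire R0 via {0↦3, 1↦0}  →  V:5 E:5  edges: 0-p->0 4-p->0 4-q->0 5-p->0 5-q->0
2. fire R0 via {0↦4, 1↦0}  →  V:4 E:3  edges: 0-p->0 5-p->0 5-q->0
3. fire R0 via {0↦5, 1↦0}  →  V:3 E:1  edges: 0-p->0
halt: no rule applies after step 3
NF nodes: {0:C, 1:C, 2:C}

Answer: 3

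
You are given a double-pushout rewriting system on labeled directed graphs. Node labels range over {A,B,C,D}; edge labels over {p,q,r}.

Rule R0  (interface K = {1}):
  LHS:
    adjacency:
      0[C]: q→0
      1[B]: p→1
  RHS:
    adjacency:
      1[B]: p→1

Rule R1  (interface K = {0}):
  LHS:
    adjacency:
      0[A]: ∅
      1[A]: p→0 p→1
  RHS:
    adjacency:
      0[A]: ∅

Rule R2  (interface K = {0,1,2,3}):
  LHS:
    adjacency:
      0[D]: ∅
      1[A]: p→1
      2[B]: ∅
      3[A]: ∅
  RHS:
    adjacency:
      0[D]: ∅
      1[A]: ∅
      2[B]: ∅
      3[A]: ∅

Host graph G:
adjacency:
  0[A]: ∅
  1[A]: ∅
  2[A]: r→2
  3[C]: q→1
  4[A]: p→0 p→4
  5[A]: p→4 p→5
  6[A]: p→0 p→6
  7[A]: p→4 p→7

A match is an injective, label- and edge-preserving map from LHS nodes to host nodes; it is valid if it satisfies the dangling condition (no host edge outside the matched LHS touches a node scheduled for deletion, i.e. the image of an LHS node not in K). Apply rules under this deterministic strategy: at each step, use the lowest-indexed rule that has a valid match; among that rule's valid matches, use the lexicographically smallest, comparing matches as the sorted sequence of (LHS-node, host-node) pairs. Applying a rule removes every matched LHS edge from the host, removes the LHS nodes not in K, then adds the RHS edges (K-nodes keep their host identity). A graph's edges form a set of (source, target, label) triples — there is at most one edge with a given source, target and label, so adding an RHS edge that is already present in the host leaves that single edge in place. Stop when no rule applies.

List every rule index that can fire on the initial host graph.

R0: no valid match — LHS pattern not found
R1: 3 valid matches — {0↦0, 1↦6}, {0↦4, 1↦5}, {0↦4, 1↦7}
R2: no valid match — LHS pattern not found

Answer: [R1]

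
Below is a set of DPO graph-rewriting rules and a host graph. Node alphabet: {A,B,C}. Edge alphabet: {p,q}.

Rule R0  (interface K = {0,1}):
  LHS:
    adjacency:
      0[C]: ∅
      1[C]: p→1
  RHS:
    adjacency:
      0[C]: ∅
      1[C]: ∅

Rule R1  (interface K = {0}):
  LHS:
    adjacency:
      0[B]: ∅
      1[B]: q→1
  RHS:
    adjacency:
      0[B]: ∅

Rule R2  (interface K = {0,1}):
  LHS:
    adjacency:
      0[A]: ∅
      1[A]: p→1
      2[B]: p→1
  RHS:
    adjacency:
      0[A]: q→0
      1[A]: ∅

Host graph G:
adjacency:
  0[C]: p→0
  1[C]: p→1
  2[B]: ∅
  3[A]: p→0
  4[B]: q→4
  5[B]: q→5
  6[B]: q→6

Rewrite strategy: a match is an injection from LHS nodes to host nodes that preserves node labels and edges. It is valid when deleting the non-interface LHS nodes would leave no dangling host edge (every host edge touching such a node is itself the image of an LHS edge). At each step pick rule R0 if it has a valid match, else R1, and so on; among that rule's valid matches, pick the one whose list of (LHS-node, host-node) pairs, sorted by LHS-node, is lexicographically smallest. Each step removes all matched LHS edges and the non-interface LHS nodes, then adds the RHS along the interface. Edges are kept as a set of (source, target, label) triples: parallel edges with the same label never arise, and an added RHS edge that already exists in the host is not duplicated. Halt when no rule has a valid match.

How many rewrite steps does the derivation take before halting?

Answer: 5

Rewrite trace:
[0] host  ⇒  7 nodes, 6 edges  {0-p->0 1-p->1 3-p->0 4-q->4 5-q->5 6-q->6}
[1] R0 @ {0↦0, 1↦1}  ⇒  7 nodes, 5 edges  {0-p->0 3-p->0 4-q->4 5-q->5 6-q->6}
[2] R0 @ {0↦1, 1↦0}  ⇒  7 nodes, 4 edges  {3-p->0 4-q->4 5-q->5 6-q->6}
[3] R1 @ {0↦2, 1↦4}  ⇒  6 nodes, 3 edges  {3-p->0 5-q->5 6-q->6}
[4] R1 @ {0↦2, 1↦5}  ⇒  5 nodes, 2 edges  {3-p->0 6-q->6}
[5] R1 @ {0↦2, 1↦6}  ⇒  4 nodes, 1 edges  {3-p->0}
normal form: no rule applies after step 5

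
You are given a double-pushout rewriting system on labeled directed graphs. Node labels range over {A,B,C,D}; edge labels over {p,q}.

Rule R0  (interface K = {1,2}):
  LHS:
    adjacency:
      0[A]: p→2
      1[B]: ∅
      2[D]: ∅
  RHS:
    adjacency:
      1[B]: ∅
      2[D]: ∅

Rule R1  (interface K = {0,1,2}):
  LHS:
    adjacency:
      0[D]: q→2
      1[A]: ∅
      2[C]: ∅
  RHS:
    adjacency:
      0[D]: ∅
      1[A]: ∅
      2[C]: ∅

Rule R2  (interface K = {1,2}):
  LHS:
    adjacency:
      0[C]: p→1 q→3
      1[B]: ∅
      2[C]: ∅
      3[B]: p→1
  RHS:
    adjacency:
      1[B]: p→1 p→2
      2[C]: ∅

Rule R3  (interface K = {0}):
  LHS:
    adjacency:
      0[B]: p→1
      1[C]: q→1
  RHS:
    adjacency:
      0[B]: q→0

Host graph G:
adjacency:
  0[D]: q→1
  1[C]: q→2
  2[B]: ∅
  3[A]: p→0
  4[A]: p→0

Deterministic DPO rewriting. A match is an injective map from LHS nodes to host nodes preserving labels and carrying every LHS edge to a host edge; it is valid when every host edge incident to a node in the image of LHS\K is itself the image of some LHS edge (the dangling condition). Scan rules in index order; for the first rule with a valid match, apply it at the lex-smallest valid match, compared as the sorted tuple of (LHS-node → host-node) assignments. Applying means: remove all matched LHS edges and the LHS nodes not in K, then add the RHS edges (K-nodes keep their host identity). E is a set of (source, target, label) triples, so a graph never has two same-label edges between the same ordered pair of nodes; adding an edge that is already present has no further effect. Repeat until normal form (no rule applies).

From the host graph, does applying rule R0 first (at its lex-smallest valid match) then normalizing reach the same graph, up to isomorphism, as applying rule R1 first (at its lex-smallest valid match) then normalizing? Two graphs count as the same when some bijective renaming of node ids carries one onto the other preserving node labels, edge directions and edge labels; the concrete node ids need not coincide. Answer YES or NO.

branch R0-first: apply at {0↦3, 1↦2, 2↦0} → |E|=3, then 1 more step(s) → NF |V|=3 |E|=2 V={0:D, 1:C, 2:B} E=0-q->1 1-q->2
branch R1-first: apply at {0↦0, 1↦3, 2↦1} → |E|=3, then 2 more step(s) → NF |V|=3 |E|=1 V={0:D, 1:C, 2:B} E=1-q->2
graphs not isomorphic

Answer: NO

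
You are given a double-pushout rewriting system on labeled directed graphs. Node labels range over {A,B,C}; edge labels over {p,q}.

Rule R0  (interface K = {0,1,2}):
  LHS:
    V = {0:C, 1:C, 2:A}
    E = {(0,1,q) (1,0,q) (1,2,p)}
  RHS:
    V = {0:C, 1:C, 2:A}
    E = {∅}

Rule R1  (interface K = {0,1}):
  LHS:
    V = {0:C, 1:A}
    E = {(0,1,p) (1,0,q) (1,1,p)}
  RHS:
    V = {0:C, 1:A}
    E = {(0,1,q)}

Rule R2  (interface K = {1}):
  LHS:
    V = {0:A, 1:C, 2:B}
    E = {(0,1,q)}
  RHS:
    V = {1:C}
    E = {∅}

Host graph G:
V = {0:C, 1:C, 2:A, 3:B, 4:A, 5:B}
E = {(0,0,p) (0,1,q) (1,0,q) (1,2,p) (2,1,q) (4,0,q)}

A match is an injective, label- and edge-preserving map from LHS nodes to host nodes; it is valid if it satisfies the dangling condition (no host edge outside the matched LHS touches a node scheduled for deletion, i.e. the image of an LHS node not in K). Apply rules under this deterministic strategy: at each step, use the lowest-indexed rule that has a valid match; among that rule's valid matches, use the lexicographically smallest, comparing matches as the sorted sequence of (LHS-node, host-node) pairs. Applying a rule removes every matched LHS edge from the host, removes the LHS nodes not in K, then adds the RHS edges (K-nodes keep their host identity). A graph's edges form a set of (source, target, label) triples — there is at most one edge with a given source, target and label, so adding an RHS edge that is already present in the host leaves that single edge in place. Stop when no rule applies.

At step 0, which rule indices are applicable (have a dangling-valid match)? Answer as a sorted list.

R0: 1 valid match — {0↦0, 1↦1, 2↦2}
R1: no valid match — LHS pattern not found
R2: 2 valid matches — {0↦4, 1↦0, 2↦3}, {0↦4, 1↦0, 2↦5}

Answer: [R0,R2]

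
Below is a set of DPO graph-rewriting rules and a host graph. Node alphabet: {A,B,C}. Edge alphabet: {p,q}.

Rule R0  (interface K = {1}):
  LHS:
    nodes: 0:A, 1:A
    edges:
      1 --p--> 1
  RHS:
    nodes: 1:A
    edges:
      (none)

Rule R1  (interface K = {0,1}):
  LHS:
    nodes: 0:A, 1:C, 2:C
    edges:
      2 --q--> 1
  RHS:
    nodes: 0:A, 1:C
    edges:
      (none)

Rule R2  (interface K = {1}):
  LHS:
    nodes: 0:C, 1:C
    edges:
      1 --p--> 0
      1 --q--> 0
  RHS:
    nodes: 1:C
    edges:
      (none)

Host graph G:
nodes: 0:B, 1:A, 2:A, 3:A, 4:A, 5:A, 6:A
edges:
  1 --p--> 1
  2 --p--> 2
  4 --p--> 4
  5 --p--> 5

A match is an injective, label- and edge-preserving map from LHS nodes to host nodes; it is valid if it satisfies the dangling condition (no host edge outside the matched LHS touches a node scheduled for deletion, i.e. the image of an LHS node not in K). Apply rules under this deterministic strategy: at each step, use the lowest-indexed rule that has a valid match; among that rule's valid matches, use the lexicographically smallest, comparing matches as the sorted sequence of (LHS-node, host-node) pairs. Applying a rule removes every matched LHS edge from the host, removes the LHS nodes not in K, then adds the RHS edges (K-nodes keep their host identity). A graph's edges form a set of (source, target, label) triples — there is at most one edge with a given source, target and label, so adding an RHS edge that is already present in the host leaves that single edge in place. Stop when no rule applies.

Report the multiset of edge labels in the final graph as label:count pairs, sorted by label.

Answer: (no edges)

Rewrite trace:
start.  V:7 E:4  edges: 1-p->1 2-p->2 4-p->4 5-p->5
1. fire R0 via {0↦3, 1↦1}  →  V:6 E:3  edges: 2-p->2 4-p->4 5-p->5
2. fire R0 via {0↦1, 1↦2}  →  V:5 E:2  edges: 4-p->4 5-p->5
3. fire R0 via {0↦2, 1↦4}  →  V:4 E:1  edges: 5-p->5
4. fire R0 via {0↦4, 1↦5}  →  V:3 E:0  edges: ∅
normal form: no rule applies after step 4
NF edges: []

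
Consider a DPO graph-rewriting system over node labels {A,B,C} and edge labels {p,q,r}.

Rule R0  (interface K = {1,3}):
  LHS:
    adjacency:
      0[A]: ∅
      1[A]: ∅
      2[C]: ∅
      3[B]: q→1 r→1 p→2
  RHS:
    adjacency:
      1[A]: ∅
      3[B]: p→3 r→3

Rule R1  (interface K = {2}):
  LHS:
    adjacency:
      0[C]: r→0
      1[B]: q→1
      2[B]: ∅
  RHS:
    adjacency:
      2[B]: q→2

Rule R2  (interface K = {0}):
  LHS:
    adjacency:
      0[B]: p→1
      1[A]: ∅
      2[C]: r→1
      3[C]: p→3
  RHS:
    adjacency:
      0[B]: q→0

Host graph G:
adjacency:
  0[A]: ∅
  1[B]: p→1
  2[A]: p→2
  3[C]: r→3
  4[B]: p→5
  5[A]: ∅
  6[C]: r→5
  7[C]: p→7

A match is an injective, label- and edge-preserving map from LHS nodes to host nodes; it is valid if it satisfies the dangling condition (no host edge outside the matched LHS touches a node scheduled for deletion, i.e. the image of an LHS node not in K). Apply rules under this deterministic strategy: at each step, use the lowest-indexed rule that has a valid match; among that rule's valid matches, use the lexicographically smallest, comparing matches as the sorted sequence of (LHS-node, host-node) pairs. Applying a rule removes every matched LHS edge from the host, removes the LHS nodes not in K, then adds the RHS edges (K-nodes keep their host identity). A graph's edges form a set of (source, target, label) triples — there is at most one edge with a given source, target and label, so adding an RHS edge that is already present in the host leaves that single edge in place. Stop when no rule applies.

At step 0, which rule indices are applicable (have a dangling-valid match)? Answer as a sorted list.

Answer: [R2]

Rewrite trace:
R0: no valid match — LHS pattern not found
R1: no valid match — LHS pattern not found
R2: 1 valid match — {0↦4, 1↦5, 2↦6, 3↦7}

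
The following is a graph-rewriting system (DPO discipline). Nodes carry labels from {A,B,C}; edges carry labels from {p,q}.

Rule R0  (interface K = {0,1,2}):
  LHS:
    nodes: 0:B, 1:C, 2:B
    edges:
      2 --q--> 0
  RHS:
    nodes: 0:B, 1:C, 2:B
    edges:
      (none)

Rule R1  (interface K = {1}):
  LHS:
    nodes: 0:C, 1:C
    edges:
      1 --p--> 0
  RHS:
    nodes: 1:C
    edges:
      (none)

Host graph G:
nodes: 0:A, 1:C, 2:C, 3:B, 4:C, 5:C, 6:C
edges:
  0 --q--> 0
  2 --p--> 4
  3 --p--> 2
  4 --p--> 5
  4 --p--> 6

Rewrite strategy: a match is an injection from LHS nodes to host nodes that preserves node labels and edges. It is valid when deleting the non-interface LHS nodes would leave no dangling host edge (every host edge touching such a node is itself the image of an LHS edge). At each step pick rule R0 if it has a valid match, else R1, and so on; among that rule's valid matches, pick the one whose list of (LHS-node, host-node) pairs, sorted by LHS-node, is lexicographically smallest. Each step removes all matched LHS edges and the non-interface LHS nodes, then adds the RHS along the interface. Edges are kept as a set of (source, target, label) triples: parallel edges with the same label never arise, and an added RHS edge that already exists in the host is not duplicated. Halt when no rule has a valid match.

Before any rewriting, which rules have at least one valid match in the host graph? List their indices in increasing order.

Answer: [R1]

Steps:
R0: no valid match — LHS pattern not found
R1: 2 valid matches — {0↦5, 1↦4}, {0↦6, 1↦4}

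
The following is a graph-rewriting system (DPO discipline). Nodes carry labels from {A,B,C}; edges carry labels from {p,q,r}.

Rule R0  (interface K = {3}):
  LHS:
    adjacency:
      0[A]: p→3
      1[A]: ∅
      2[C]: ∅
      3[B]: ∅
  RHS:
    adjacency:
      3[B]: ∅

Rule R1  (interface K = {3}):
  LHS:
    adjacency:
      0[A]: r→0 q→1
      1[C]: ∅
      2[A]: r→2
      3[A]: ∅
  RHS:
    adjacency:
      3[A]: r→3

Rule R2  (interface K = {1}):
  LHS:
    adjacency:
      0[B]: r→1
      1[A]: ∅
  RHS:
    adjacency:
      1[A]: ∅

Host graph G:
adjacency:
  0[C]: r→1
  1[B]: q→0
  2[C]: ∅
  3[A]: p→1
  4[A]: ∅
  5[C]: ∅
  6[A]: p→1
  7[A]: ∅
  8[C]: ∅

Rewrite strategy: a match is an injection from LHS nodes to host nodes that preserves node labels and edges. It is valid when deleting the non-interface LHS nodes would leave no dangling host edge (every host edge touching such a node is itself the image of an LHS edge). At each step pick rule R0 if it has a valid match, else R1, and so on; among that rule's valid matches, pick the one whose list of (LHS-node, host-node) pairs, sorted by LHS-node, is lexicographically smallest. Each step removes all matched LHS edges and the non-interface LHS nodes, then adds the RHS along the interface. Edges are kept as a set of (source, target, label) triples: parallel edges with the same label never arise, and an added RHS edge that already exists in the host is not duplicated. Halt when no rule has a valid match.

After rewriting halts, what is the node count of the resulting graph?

initial: |V|=9 |E|=4  E = 0-r->1 1-q->0 3-p->1 6-p->1
step 1: apply R0 at {0↦3, 1↦4, 2↦2, 3↦1}  → |V|=6 |E|=3  E = 0-r->1 1-q->0 6-p->1
step 2: apply R0 at {0↦6, 1↦7, 2↦5, 3↦1}  → |V|=3 |E|=2  E = 0-r->1 1-q->0
normal form: no rule applies after step 2
NF nodes: {0:C, 1:B, 8:C}

Answer: 3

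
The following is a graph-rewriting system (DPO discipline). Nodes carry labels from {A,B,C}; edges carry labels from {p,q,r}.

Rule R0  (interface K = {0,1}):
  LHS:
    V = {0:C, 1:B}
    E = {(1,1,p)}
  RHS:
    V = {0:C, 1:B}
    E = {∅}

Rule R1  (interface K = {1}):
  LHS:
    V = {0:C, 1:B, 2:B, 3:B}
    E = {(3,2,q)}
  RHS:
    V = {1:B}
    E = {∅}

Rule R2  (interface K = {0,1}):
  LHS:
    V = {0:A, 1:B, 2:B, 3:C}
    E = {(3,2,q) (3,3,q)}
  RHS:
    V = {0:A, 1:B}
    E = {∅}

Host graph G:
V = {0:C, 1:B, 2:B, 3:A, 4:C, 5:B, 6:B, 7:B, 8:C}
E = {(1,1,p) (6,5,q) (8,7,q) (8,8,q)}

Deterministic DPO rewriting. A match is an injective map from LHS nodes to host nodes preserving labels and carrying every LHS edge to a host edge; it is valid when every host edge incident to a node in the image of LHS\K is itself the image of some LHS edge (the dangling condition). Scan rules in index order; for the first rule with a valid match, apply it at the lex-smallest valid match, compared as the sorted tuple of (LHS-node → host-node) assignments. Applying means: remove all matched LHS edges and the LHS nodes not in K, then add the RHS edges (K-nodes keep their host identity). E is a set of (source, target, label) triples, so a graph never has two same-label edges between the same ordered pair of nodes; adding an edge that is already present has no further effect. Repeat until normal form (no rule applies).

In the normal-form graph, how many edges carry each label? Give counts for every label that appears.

initial: |V|=9 |E|=4  E = 1-p->1 6-q->5 8-q->7 8-q->8
step 1: apply R0 at {0↦0, 1↦1}  → |V|=9 |E|=3  E = 6-q->5 8-q->7 8-q->8
step 2: apply R1 at {0↦0, 1↦1, 2↦5, 3↦6}  → |V|=6 |E|=2  E = 8-q->7 8-q->8
step 3: apply R2 at {0↦3, 1↦1, 2↦7, 3↦8}  → |V|=4 |E|=0  E = ∅
normal form: no rule applies after step 3
NF edges: []

Answer: (no edges)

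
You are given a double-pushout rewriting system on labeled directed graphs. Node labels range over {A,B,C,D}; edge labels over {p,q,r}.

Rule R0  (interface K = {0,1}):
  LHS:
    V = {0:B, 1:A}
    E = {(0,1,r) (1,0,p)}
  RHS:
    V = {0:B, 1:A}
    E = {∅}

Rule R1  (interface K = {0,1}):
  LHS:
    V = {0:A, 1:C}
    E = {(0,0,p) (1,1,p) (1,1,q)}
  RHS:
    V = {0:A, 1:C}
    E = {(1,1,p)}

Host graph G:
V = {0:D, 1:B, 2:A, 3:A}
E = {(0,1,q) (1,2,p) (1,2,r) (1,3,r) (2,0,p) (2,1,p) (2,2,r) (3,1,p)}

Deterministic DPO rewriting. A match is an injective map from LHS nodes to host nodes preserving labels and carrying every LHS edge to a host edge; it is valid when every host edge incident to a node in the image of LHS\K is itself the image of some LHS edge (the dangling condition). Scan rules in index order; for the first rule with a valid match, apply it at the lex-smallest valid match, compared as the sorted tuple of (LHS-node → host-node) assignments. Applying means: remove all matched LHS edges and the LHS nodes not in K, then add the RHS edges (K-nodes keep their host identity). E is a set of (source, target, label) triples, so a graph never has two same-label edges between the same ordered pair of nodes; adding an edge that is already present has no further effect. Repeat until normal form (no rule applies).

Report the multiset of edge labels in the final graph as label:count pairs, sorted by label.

Answer: p:2 q:1 r:1

Steps:
initial: |V|=4 |E|=8  E = 0-q->1 1-p->2 1-r->2 1-r->3 2-p->0 2-p->1 2-r->2 3-p->1
step 1: apply R0 at {0↦1, 1↦2}  → |V|=4 |E|=6  E = 0-q->1 1-p->2 1-r->3 2-p->0 2-r->2 3-p->1
step 2: apply R0 at {0↦1, 1↦3}  → |V|=4 |E|=4  E = 0-q->1 1-p->2 2-p->0 2-r->2
normal form: no rule applies after step 2
NF edges: [(0, 1, 'q'), (1, 2, 'p'), (2, 0, 'p'), (2, 2, 'r')]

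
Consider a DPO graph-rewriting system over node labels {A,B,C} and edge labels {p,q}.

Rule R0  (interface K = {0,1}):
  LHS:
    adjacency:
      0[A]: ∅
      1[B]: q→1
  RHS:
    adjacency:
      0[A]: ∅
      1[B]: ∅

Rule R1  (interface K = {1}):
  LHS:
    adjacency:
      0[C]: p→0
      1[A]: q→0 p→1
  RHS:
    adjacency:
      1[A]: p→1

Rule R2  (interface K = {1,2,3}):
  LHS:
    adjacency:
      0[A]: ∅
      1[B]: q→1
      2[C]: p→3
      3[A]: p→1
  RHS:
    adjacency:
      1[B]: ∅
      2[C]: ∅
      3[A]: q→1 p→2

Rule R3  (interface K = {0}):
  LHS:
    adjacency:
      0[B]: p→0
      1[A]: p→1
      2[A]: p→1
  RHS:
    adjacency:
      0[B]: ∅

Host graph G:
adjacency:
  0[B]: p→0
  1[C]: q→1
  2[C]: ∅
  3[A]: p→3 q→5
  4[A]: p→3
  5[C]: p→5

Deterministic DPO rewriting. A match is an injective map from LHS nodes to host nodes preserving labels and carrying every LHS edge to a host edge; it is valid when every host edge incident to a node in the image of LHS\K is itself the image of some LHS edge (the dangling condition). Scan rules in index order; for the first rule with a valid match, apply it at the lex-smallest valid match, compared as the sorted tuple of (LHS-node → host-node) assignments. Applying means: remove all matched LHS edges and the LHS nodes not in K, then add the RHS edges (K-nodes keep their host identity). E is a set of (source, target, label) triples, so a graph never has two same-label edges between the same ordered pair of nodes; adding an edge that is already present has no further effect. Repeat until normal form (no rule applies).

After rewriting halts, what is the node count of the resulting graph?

Answer: 3

Derivation:
initial: |V|=6 |E|=6  E = 0-p->0 1-q->1 3-p->3 3-q->5 4-p->3 5-p->5
step 1: apply R1 at {0↦5, 1↦3}  → |V|=5 |E|=4  E = 0-p->0 1-q->1 3-p->3 4-p->3
step 2: apply R3 at {0↦0, 1↦3, 2↦4}  → |V|=3 |E|=1  E = 1-q->1
halt: no rule applies after step 2
NF nodes: {0:B, 1:C, 2:C}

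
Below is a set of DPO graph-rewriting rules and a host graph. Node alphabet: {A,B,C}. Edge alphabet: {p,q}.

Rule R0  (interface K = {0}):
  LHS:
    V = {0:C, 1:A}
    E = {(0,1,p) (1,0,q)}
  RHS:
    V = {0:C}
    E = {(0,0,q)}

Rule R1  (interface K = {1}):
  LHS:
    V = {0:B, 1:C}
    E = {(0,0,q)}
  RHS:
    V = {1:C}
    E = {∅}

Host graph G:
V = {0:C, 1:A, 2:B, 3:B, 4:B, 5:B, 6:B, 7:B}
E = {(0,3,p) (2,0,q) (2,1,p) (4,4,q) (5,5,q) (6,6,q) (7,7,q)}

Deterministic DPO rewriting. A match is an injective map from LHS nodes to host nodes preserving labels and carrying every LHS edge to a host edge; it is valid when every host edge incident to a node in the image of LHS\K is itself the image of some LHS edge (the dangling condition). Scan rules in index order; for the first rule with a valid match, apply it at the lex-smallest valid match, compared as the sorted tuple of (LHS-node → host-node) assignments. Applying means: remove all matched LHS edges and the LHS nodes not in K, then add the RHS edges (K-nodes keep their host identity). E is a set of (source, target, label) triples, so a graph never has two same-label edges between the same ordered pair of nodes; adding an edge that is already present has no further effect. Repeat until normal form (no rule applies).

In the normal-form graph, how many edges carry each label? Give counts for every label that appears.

initial: |V|=8 |E|=7  E = 0-p->3 2-q->0 2-p->1 4-q->4 5-q->5 6-q->6 7-q->7
step 1: apply R1 at {0↦4, 1↦0}  → |V|=7 |E|=6  E = 0-p->3 2-q->0 2-p->1 5-q->5 6-q->6 7-q->7
step 2: apply R1 at {0↦5, 1↦0}  → |V|=6 |E|=5  E = 0-p->3 2-q->0 2-p->1 6-q->6 7-q->7
step 3: apply R1 at {0↦6, 1↦0}  → |V|=5 |E|=4  E = 0-p->3 2-q->0 2-p->1 7-q->7
step 4: apply R1 at {0↦7, 1↦0}  → |V|=4 |E|=3  E = 0-p->3 2-q->0 2-p->1
normal form: no rule applies after step 4
NF edges: [(0, 3, 'p'), (2, 0, 'q'), (2, 1, 'p')]

Answer: p:2 q:1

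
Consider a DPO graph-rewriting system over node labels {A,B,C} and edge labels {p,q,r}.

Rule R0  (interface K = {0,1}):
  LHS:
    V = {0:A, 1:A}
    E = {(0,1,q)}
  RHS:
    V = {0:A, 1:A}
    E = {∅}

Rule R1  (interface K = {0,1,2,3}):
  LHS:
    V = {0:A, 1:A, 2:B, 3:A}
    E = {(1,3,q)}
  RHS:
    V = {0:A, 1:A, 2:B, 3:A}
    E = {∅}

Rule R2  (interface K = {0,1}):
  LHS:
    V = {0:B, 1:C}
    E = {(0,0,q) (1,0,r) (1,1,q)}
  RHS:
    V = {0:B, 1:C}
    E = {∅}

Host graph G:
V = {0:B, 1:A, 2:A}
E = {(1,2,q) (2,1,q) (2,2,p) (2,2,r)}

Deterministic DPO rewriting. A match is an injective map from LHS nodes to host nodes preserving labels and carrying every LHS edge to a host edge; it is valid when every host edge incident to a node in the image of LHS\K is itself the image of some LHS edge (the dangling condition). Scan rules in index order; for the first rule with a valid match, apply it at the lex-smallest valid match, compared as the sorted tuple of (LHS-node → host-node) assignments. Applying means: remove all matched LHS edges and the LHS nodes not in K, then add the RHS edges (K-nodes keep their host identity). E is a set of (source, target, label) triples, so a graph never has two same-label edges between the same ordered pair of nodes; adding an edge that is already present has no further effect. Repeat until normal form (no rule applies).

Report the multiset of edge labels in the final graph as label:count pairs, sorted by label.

Answer: p:1 r:1

Steps:
start.  V:3 E:4  edges: 1-q->2 2-q->1 2-p->2 2-r->2
1. fire R0 via {0↦1, 1↦2}  →  V:3 E:3  edges: 2-q->1 2-p->2 2-r->2
2. fire R0 via {0↦2, 1↦1}  →  V:3 E:2  edges: 2-p->2 2-r->2
final graph: no rule applies after step 2
NF edges: [(2, 2, 'p'), (2, 2, 'r')]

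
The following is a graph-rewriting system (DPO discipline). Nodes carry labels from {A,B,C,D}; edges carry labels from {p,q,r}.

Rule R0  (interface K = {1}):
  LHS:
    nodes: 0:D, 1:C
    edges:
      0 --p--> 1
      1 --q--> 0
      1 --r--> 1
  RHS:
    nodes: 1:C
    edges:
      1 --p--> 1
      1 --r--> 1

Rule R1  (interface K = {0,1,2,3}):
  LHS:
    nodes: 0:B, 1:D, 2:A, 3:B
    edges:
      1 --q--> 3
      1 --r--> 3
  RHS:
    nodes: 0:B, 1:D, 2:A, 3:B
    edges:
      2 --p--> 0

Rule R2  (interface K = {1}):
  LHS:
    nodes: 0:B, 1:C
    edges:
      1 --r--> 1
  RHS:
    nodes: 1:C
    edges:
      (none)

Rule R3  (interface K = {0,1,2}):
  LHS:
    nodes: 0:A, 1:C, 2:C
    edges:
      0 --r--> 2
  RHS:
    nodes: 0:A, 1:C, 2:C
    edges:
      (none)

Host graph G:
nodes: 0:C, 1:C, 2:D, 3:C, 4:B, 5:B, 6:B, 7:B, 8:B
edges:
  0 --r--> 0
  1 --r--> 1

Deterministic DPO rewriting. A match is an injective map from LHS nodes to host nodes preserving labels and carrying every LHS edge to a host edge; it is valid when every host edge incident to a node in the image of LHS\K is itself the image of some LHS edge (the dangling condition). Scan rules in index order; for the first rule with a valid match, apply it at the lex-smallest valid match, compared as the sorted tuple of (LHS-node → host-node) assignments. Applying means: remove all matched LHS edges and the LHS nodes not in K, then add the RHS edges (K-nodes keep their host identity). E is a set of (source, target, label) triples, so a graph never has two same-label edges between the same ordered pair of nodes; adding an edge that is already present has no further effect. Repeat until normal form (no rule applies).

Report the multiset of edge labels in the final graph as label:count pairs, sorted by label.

[0] host  ⇒  9 nodes, 2 edges  {0-r->0 1-r->1}
[1] R2 @ {0↦4, 1↦0}  ⇒  8 nodes, 1 edges  {1-r->1}
[2] R2 @ {0↦5, 1↦1}  ⇒  7 nodes, 0 edges  {∅}
final graph: no rule applies after step 2
NF edges: []

Answer: (no edges)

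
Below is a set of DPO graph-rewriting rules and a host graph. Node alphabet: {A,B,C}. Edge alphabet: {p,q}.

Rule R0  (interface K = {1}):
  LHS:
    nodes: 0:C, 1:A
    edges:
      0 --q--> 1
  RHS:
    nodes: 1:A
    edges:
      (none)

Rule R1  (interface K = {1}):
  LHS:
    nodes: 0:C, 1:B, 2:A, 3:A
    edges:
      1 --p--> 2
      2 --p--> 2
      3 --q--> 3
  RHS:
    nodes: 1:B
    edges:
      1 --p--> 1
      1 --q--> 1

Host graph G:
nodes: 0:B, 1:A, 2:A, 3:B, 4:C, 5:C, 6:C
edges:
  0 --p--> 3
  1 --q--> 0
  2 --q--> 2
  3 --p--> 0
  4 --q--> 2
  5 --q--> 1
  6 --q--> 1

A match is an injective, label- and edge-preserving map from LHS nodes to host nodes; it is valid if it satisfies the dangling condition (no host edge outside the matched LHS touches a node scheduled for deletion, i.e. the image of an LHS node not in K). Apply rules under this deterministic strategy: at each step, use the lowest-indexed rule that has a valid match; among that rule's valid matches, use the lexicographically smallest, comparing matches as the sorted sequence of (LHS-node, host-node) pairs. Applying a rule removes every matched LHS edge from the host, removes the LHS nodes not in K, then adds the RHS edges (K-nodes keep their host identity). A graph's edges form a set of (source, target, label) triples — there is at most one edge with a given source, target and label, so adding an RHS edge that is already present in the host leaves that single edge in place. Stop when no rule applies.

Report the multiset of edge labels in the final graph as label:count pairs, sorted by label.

[0] host  ⇒  7 nodes, 7 edges  {0-p->3 1-q->0 2-q->2 3-p->0 4-q->2 5-q->1 6-q->1}
[1] R0 @ {0↦4, 1↦2}  ⇒  6 nodes, 6 edges  {0-p->3 1-q->0 2-q->2 3-p->0 5-q->1 6-q->1}
[2] R0 @ {0↦5, 1↦1}  ⇒  5 nodes, 5 edges  {0-p->3 1-q->0 2-q->2 3-p->0 6-q->1}
[3] R0 @ {0↦6, 1↦1}  ⇒  4 nodes, 4 edges  {0-p->3 1-q->0 2-q->2 3-p->0}
normal form: no rule applies after step 3
NF edges: [(0, 3, 'p'), (1, 0, 'q'), (2, 2, 'q'), (3, 0, 'p')]

Answer: p:2 q:2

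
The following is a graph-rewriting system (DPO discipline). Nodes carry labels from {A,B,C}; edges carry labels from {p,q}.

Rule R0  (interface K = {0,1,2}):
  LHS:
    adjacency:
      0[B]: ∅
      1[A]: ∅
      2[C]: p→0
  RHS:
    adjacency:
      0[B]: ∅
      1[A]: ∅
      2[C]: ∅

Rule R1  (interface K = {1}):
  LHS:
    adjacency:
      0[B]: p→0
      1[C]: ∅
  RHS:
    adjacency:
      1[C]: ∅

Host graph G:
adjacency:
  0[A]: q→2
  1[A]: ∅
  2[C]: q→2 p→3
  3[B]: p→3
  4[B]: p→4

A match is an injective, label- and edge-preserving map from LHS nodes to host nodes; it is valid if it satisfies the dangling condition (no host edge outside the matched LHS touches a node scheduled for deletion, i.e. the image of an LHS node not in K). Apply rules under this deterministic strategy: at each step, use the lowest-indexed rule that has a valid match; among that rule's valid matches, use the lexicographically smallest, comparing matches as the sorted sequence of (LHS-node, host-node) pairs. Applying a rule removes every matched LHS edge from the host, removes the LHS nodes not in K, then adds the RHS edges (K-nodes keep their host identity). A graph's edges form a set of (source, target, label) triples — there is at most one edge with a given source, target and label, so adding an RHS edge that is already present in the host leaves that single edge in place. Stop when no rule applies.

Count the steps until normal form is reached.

Answer: 3

Derivation:
initial: |V|=5 |E|=5  E = 0-q->2 2-q->2 2-p->3 3-p->3 4-p->4
step 1: apply R0 at {0↦3, 1↦0, 2↦2}  → |V|=5 |E|=4  E = 0-q->2 2-q->2 3-p->3 4-p->4
step 2: apply R1 at {0↦3, 1↦2}  → |V|=4 |E|=3  E = 0-q->2 2-q->2 4-p->4
step 3: apply R1 at {0↦4, 1↦2}  → |V|=3 |E|=2  E = 0-q->2 2-q->2
final graph: no rule applies after step 3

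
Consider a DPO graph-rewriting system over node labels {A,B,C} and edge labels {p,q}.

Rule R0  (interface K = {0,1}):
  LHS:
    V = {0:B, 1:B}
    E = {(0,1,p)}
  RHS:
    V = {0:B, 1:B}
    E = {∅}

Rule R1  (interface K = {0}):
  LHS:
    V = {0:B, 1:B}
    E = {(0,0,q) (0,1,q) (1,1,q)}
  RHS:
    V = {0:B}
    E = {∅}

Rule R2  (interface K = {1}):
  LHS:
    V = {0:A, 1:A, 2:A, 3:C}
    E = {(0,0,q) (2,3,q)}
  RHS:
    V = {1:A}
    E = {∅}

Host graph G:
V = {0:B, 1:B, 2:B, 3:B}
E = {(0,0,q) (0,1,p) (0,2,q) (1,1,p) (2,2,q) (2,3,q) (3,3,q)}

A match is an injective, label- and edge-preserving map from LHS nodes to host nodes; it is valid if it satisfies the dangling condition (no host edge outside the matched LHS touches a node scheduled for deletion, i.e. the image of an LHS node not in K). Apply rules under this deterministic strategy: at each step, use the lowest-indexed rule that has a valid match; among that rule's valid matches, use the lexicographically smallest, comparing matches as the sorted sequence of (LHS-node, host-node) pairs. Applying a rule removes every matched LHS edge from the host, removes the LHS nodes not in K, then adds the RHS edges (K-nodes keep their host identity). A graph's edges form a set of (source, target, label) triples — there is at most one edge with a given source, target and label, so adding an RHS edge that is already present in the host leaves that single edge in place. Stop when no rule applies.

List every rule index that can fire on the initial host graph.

R0: 1 valid match — {0↦0, 1↦1}
R1: 1 valid match — {0↦2, 1↦3}
R2: no valid match — LHS pattern not found

Answer: [R0,R1]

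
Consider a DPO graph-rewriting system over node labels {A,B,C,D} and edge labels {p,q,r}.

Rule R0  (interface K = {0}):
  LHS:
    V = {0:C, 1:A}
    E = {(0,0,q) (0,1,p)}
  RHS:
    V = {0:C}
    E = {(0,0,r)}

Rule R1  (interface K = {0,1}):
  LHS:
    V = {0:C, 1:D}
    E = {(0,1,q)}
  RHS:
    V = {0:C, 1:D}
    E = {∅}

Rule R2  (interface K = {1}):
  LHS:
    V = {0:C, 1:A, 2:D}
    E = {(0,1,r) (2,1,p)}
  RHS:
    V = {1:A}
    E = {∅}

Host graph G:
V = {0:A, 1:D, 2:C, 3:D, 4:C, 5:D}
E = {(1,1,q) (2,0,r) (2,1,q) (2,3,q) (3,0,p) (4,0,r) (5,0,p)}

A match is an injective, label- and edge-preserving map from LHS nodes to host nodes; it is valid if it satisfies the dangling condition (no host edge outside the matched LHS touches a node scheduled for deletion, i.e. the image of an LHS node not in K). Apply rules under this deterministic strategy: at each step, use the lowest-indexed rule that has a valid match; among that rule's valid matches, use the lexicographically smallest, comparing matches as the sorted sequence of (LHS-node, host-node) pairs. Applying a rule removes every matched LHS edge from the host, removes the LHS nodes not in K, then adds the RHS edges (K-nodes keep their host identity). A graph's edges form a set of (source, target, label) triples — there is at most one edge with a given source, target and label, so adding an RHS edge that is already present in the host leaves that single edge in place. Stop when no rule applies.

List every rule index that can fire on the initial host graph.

R0: no valid match — LHS pattern not found
R1: 2 valid matches — {0↦2, 1↦1}, {0↦2, 1↦3}
R2: 1 valid match — {0↦4, 1↦0, 2↦5}

Answer: [R1,R2]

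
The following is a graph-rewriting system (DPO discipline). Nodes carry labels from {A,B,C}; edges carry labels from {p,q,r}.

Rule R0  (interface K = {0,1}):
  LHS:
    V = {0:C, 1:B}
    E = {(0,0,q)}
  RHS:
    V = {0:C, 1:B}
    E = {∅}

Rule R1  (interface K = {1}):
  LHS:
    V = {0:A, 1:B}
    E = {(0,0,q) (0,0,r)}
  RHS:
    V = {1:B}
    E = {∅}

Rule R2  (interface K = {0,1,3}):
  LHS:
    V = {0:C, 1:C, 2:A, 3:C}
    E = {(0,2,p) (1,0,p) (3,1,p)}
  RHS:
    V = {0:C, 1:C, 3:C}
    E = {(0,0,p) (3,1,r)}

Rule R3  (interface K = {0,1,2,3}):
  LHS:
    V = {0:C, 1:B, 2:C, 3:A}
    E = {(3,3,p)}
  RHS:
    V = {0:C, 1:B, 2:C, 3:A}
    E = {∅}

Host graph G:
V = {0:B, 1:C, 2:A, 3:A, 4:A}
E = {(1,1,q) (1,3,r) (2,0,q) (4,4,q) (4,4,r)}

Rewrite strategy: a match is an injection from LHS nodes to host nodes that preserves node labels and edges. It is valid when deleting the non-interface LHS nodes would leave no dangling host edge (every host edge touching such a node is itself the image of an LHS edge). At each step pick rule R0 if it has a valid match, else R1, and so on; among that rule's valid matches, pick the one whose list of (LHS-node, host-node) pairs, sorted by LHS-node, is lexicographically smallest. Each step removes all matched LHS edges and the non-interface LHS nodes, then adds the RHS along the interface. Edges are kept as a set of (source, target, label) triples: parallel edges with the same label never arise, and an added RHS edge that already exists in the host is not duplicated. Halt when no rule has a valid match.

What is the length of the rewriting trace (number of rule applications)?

initial: |V|=5 |E|=5  E = 1-q->1 1-r->3 2-q->0 4-q->4 4-r->4
step 1: apply R0 at {0↦1, 1↦0}  → |V|=5 |E|=4  E = 1-r->3 2-q->0 4-q->4 4-r->4
step 2: apply R1 at {0↦4, 1↦0}  → |V|=4 |E|=2  E = 1-r->3 2-q->0
final graph: no rule applies after step 2

Answer: 2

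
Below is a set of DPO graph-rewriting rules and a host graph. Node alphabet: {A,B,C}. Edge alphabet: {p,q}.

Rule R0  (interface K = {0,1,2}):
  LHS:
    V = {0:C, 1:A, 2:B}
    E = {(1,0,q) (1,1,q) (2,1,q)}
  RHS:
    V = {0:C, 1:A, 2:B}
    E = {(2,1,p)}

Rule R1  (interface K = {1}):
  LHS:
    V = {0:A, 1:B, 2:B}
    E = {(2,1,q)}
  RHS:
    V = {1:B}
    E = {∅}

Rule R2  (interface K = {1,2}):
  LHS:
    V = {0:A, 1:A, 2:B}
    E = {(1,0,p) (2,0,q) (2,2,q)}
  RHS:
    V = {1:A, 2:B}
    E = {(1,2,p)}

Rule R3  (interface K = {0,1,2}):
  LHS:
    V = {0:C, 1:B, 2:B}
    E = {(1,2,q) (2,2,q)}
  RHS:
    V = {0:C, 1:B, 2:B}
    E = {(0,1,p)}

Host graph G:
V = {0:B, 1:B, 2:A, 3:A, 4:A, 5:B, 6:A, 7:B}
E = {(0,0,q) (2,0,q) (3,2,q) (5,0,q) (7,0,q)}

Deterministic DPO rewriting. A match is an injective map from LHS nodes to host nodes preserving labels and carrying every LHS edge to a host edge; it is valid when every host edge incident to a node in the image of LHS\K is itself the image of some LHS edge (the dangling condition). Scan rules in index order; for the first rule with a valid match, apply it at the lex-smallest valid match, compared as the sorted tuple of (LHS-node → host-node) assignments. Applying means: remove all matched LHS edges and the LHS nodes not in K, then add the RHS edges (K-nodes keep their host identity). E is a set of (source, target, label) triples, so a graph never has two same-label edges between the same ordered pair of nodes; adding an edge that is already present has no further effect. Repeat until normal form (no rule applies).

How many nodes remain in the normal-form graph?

[0] host  ⇒  8 nodes, 5 edges  {0-q->0 2-q->0 3-q->2 5-q->0 7-q->0}
[1] R1 @ {0↦4, 1↦0, 2↦5}  ⇒  6 nodes, 4 edges  {0-q->0 2-q->0 3-q->2 7-q->0}
[2] R1 @ {0↦6, 1↦0, 2↦7}  ⇒  4 nodes, 3 edges  {0-q->0 2-q->0 3-q->2}
final graph: no rule applies after step 2
NF nodes: {0:B, 1:B, 2:A, 3:A}

Answer: 4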